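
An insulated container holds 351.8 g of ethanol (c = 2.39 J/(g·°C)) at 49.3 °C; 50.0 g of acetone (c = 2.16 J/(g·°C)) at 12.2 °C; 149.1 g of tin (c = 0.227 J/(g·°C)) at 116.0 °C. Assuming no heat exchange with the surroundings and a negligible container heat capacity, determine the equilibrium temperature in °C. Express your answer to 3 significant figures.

T_f = 47.5 °C

Σ mᵢcᵢ(T − Tᵢ) = 0  ⇒  T = Σ mᵢcᵢTᵢ / Σ mᵢcᵢ
Σ mᵢcᵢ = 351.8×2.39 + 50.0×2.16 + 149.1×0.227 = 982.6477
Σ mᵢcᵢTᵢ = 840.802×49.3 + 108×12.2 + 33.8457×116.0 = 46695
T = 46695 / 982.6477 = 47.52 °C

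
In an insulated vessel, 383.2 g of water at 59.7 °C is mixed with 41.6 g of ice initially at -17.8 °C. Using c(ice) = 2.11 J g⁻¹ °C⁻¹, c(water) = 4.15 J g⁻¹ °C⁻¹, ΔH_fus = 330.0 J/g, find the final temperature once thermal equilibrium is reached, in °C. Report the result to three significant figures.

T_f = 45.2 °C

Heat to bring ice to 0 °C and melt it: q₁ = 41.6×2.11×17.8 + 41.6×330.0 = 15290 J
Heat the water can supply cooling to 0 °C: 383.2×4.15×59.7 = 94939.7 J > q₁, so all ice melts.
Energy balance: 383.2×4.15×(59.7 − T) = 15290 + 41.6×4.15×(T − 0)
1590.28(59.7 − T) = 15290 + 172.64 T
94939.7 − 15290 = 1762.92 T
T = 79649.7 / 1762.92 = 45.18 °C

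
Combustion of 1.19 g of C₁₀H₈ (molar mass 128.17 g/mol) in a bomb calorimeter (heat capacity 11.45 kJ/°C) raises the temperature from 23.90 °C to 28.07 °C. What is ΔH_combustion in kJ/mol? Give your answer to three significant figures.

ΔH = -5140 kJ/mol

ΔT = 28.07 − 23.90 = 4.17 °C
q_cal = C_cal × ΔT = 11.45 × 4.17 = 47.7465 kJ
n = 1.19 / 128.17 = 0.009285 mol
q_rxn = −q_cal = -47.7465 kJ
ΔH = -47.7465 / 0.009285 = -5142 kJ/mol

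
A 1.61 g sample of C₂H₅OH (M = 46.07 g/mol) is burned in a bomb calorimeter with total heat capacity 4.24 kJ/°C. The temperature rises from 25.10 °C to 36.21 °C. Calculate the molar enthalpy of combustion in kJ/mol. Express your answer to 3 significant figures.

ΔH = -1350 kJ/mol

ΔT = 36.21 − 25.10 = 11.11 °C
q_cal = C_cal × ΔT = 4.24 × 11.11 = 47.1064 kJ
n = 1.61 / 46.07 = 0.03495 mol
q_rxn = −q_cal = -47.1064 kJ
ΔH = -47.1064 / 0.03495 = -1348 kJ/mol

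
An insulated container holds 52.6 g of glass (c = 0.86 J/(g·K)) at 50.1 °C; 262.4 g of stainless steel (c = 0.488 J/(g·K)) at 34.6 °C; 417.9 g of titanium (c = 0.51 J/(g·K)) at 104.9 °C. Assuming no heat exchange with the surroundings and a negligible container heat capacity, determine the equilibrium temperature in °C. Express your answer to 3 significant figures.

T_f = 75.2 °C

Σ mᵢcᵢ(T − Tᵢ) = 0  ⇒  T = Σ mᵢcᵢTᵢ / Σ mᵢcᵢ
Σ mᵢcᵢ = 52.6×0.86 + 262.4×0.488 + 417.9×0.51 = 386.4162
Σ mᵢcᵢTᵢ = 45.236×50.1 + 128.0512×34.6 + 213.129×104.9 = 29054
T = 29054 / 386.4162 = 75.19 °C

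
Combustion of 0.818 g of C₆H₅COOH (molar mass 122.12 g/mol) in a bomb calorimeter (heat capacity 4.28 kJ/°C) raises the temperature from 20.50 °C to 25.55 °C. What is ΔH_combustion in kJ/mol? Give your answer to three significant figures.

ΔT = 25.55 − 20.50 = 5.05 °C
q_cal = C_cal × ΔT = 4.28 × 5.05 = 21.614 kJ
n = 0.818 / 122.12 = 0.006698 mol
q_rxn = −q_cal = -21.614 kJ
ΔH = -21.614 / 0.006698 = -3227 kJ/mol

ΔH = -3230 kJ/mol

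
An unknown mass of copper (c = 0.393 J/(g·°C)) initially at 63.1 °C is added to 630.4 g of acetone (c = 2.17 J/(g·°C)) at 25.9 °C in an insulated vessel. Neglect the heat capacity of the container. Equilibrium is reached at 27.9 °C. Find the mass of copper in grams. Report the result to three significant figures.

q_gained = (630.4 × 2.17) × (27.9 − 25.9) = 2736 J
q_lost = m × 0.393 × (63.1 − 27.9) = 13.8336 m
m = 2736 / 13.8336 = 198 g

m = 198 g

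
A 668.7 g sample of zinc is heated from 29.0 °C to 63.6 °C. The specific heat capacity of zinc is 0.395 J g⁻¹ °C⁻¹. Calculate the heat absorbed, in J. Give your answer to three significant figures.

q = m c ΔT = 668.7 × 0.395 × (63.6 − 29.0)
q = 668.7 × 0.395 × 34.6 = 9139 J

q = 9140 J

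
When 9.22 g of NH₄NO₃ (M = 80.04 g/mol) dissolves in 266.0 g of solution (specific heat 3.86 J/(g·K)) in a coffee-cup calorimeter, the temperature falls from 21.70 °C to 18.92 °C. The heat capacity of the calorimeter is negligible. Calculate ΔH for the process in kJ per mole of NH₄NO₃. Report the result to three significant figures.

|ΔT| = |18.92 − 21.70| = 2.78 °C
|q_surr| = (266.0 × 3.86) × 2.78 = 1026.76 × 2.78 = 2854 J
n(NH₄NO₃) = 9.22 / 80.04 = 0.1152 mol
Temperature fell, so q_rxn = +|q_surr| = 2.854 kJ
ΔH = q_rxn / n = 24.77 kJ/mol

ΔH = 24.8 kJ/mol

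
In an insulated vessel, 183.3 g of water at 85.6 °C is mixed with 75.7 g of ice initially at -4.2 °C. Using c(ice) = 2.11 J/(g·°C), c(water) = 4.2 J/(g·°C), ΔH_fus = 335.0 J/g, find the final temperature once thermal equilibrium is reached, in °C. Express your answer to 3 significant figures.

T_f = 36.7 °C

Heat to bring ice to 0 °C and melt it: q₁ = 75.7×2.11×4.2 + 75.7×335.0 = 26030 J
Heat the water can supply cooling to 0 °C: 183.3×4.2×85.6 = 65900.0 J > q₁, so all ice melts.
Energy balance: 183.3×4.2×(85.6 − T) = 26030 + 75.7×4.2×(T − 0)
769.86(85.6 − T) = 26030 + 317.94 T
65900.0 − 26030 = 1087.80 T
T = 39870.0 / 1087.80 = 36.65 °C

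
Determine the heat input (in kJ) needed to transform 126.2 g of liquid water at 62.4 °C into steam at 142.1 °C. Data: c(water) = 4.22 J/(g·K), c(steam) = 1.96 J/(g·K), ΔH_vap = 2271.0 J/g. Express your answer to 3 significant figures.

q = 317 kJ

q1 (heat water 62.4→100.0 °C): 126.2 × 4.22 × 37.6 = 20024 J
q2 (vaporize at 100 °C): 126.2 × 2271.0 = 286600 J
q3 (heat steam 100.0→142.1 °C): 126.2 × 1.96 × 42.1 = 10414 J
Total: 20024 + 286600 + 10414 = 317038 J = 317 kJ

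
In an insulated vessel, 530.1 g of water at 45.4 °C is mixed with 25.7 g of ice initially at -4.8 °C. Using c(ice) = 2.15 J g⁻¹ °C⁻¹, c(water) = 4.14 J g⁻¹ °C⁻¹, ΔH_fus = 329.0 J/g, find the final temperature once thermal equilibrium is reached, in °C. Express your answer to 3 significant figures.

T_f = 39.5 °C

Heat to bring ice to 0 °C and melt it: q₁ = 25.7×2.15×4.8 + 25.7×329.0 = 8720.5 J
Heat the water can supply cooling to 0 °C: 530.1×4.14×45.4 = 99635.5 J > q₁, so all ice melts.
Energy balance: 530.1×4.14×(45.4 − T) = 8720.5 + 25.7×4.14×(T − 0)
2194.614(45.4 − T) = 8720.5 + 106.398 T
99635.5 − 8720.5 = 2301.012 T
T = 90915.0 / 2301.012 = 39.51 °C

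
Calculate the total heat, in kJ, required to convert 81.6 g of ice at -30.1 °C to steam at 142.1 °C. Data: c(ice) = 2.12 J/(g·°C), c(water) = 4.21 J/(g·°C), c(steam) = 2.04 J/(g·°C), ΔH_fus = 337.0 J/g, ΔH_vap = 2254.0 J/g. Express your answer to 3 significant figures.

q = 258 kJ

q1 (heat ice -30.1→0.0 °C): 81.6 × 2.12 × 30.1 = 5207 J
q2 (melt at 0 °C): 81.6 × 337.0 = 27499 J
q3 (heat water 0.0→100.0 °C): 81.6 × 4.21 × 100.0 = 34354 J
q4 (vaporize at 100 °C): 81.6 × 2254.0 = 183926 J
q5 (heat steam 100.0→142.1 °C): 81.6 × 2.04 × 42.1 = 7008 J
Total: 5207 + 27499 + 34354 + 183926 + 7008 = 257994 J = 258 kJ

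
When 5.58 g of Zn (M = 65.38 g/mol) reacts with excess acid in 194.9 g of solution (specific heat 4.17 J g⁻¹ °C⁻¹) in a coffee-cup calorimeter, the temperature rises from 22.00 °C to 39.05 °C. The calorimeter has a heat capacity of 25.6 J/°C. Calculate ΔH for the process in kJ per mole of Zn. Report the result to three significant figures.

|ΔT| = |39.05 − 22.00| = 17.05 °C
|q_surr| = (194.9 × 4.17 + 25.6) × 17.05 = 838.333 × 17.05 = 14290 J
n(Zn) = 5.58 / 65.38 = 0.08535 mol
Temperature rose, so q_rxn = −|q_surr| = -14.29 kJ
ΔH = q_rxn / n = -167.4 kJ/mol

ΔH = -167 kJ/mol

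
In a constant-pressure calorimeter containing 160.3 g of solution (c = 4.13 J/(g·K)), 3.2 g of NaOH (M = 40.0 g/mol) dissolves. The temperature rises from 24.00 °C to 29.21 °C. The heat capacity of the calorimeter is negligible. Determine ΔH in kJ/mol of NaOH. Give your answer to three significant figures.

|ΔT| = |29.21 − 24.00| = 5.21 °C
|q_surr| = (160.3 × 4.13) × 5.21 = 662.039 × 5.21 = 3449 J
n(NaOH) = 3.2 / 40.0 = 0.08000 mol
Temperature rose, so q_rxn = −|q_surr| = -3.449 kJ
ΔH = q_rxn / n = -43.11 kJ/mol

ΔH = -43.1 kJ/mol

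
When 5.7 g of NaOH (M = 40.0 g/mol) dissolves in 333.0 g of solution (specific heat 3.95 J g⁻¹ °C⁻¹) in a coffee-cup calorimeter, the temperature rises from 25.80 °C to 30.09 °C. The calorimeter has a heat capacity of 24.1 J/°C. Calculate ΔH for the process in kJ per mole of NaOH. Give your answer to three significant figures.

|ΔT| = |30.09 − 25.80| = 4.29 °C
|q_surr| = (333.0 × 3.95 + 24.1) × 4.29 = 1339.45 × 4.29 = 5746 J
n(NaOH) = 5.7 / 40.0 = 0.1425 mol
Temperature rose, so q_rxn = −|q_surr| = -5.746 kJ
ΔH = q_rxn / n = -40.32 kJ/mol

ΔH = -40.3 kJ/mol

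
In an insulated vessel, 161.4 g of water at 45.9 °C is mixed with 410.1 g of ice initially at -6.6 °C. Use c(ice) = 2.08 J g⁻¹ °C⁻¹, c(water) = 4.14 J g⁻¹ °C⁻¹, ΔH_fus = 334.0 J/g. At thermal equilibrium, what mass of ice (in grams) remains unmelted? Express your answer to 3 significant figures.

m_ice remaining = 335 g

Heat to warm all ice to 0 °C: 410.1×2.08×6.6 = 5629.9 J
Heat released by water cooling to 0 °C: 161.4×4.14×45.9 = 30670 J
30670 J < 5629.9 + 410.1×334.0 = 142603.3 J, so not all ice melts; final T = 0 °C.
Heat left for melting: 30670 − 5629.9 = 25040.1 J
Mass melted = 25040.1 / 334.0 = 74.97 g
Ice remaining = 410.1 − 74.97 = 335.13 g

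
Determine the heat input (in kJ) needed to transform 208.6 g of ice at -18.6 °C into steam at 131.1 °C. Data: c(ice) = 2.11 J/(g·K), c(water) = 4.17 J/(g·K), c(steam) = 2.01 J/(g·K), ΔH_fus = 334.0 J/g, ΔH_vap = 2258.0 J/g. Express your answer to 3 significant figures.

q = 649 kJ

q1 (heat ice -18.6→0.0 °C): 208.6 × 2.11 × 18.6 = 8187 J
q2 (melt at 0 °C): 208.6 × 334.0 = 69672 J
q3 (heat water 0.0→100.0 °C): 208.6 × 4.17 × 100.0 = 86986 J
q4 (vaporize at 100 °C): 208.6 × 2258.0 = 471019 J
q5 (heat steam 100.0→131.1 °C): 208.6 × 2.01 × 31.1 = 13040 J
Total: 8187 + 69672 + 86986 + 471019 + 13040 = 648904 J = 649 kJ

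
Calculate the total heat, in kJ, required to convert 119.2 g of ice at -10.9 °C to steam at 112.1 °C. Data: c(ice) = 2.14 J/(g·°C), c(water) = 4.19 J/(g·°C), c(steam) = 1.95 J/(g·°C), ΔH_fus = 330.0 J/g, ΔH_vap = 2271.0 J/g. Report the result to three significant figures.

q1 (heat ice -10.9→0.0 °C): 119.2 × 2.14 × 10.9 = 2780 J
q2 (melt at 0 °C): 119.2 × 330.0 = 39336 J
q3 (heat water 0.0→100.0 °C): 119.2 × 4.19 × 100.0 = 49945 J
q4 (vaporize at 100 °C): 119.2 × 2271.0 = 270703 J
q5 (heat steam 100.0→112.1 °C): 119.2 × 1.95 × 12.1 = 2813 J
Total: 2780 + 39336 + 49945 + 270703 + 2813 = 365577 J = 366 kJ

q = 366 kJ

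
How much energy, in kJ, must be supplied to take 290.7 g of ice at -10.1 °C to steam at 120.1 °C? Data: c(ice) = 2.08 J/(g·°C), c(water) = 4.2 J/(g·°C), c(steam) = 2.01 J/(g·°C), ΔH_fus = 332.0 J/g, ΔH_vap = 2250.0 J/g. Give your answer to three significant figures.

q = 891 kJ

q1 (heat ice -10.1→0.0 °C): 290.7 × 2.08 × 10.1 = 6107 J
q2 (melt at 0 °C): 290.7 × 332.0 = 96512 J
q3 (heat water 0.0→100.0 °C): 290.7 × 4.2 × 100.0 = 122094 J
q4 (vaporize at 100 °C): 290.7 × 2250.0 = 654075 J
q5 (heat steam 100.0→120.1 °C): 290.7 × 2.01 × 20.1 = 11745 J
Total: 6107 + 96512 + 122094 + 654075 + 11745 = 890533 J = 891 kJ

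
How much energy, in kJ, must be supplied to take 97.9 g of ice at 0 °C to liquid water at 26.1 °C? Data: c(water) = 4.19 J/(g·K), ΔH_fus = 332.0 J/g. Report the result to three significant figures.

q1 (melt at 0 °C): 97.9 × 332.0 = 32503 J
q2 (heat water 0.0→26.1 °C): 97.9 × 4.19 × 26.1 = 10706 J
Total: 32503 + 10706 = 43209 J = 43.2 kJ

q = 43.2 kJ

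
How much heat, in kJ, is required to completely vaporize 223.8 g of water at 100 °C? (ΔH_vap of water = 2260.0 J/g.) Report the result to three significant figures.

q = m × ΔH_vap = 223.8 × 2260.0 = 505800 J = 506 kJ

q = 506 kJ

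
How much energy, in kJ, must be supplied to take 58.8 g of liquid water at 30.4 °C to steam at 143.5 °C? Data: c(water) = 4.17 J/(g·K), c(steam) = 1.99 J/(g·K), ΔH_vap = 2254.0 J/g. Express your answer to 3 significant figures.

q1 (heat water 30.4→100.0 °C): 58.8 × 4.17 × 69.6 = 17066 J
q2 (vaporize at 100 °C): 58.8 × 2254.0 = 132535 J
q3 (heat steam 100.0→143.5 °C): 58.8 × 1.99 × 43.5 = 5090 J
Total: 17066 + 132535 + 5090 = 154691 J = 155 kJ

q = 155 kJ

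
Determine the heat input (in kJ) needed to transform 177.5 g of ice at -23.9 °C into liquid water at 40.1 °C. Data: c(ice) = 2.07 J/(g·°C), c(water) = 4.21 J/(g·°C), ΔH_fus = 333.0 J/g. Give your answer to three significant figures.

q = 97.9 kJ

q1 (heat ice -23.9→0.0 °C): 177.5 × 2.07 × 23.9 = 8781 J
q2 (melt at 0 °C): 177.5 × 333.0 = 59108 J
q3 (heat water 0.0→40.1 °C): 177.5 × 4.21 × 40.1 = 29966 J
Total: 8781 + 59108 + 29966 = 97855 J = 97.9 kJ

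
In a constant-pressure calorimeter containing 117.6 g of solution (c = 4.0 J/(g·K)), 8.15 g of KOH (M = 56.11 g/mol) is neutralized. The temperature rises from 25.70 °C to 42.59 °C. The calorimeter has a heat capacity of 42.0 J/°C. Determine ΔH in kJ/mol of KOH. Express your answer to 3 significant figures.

ΔH = -59.6 kJ/mol

|ΔT| = |42.59 − 25.70| = 16.89 °C
|q_surr| = (117.6 × 4.0 + 42.0) × 16.89 = 512.4 × 16.89 = 8654 J
n(KOH) = 8.15 / 56.11 = 0.1453 mol
Temperature rose, so q_rxn = −|q_surr| = -8.654 kJ
ΔH = q_rxn / n = -59.56 kJ/mol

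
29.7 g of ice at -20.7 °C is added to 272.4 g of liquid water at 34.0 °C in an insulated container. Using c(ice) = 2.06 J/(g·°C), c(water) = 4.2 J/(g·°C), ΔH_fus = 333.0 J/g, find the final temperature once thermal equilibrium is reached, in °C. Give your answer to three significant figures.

Heat to bring ice to 0 °C and melt it: q₁ = 29.7×2.06×20.7 + 29.7×333.0 = 11157 J
Heat the water can supply cooling to 0 °C: 272.4×4.2×34.0 = 38898.7 J > q₁, so all ice melts.
Energy balance: 272.4×4.2×(34.0 − T) = 11157 + 29.7×4.2×(T − 0)
1144.08(34.0 − T) = 11157 + 124.74 T
38898.7 − 11157 = 1268.82 T
T = 27741.7 / 1268.82 = 21.86 °C

T_f = 21.9 °C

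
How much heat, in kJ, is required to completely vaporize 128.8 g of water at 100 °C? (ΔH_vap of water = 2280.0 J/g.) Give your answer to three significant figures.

q = 294 kJ

q = m × ΔH_vap = 128.8 × 2280.0 = 293700 J = 294 kJ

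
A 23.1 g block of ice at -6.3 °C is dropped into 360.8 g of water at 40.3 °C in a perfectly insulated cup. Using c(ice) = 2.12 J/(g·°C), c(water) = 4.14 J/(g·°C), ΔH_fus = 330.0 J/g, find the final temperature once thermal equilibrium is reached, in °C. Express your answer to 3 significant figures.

T_f = 32.9 °C

Heat to bring ice to 0 °C and melt it: q₁ = 23.1×2.12×6.3 + 23.1×330.0 = 7931.5 J
Heat the water can supply cooling to 0 °C: 360.8×4.14×40.3 = 60196.6 J > q₁, so all ice melts.
Energy balance: 360.8×4.14×(40.3 − T) = 7931.5 + 23.1×4.14×(T − 0)
1493.712(40.3 − T) = 7931.5 + 95.634 T
60196.6 − 7931.5 = 1589.346 T
T = 52265.1 / 1589.346 = 32.88 °C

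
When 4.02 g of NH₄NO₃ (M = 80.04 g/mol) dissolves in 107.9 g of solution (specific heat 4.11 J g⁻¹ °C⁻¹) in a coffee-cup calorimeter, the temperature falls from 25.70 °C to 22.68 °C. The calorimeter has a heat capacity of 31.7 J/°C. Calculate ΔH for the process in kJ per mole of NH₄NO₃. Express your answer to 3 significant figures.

ΔH = 28.6 kJ/mol

|ΔT| = |22.68 − 25.70| = 3.02 °C
|q_surr| = (107.9 × 4.11 + 31.7) × 3.02 = 475.169 × 3.02 = 1435 J
n(NH₄NO₃) = 4.02 / 80.04 = 0.05022 mol
Temperature fell, so q_rxn = +|q_surr| = 1.435 kJ
ΔH = q_rxn / n = 28.57 kJ/mol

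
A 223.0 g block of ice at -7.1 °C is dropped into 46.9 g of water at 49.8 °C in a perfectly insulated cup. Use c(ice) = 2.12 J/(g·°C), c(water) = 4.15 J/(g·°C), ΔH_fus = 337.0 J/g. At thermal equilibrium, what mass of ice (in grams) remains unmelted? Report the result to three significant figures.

Heat to warm all ice to 0 °C: 223.0×2.12×7.1 = 3356.6 J
Heat released by water cooling to 0 °C: 46.9×4.15×49.8 = 9692.8 J
9692.8 J < 3356.6 + 223.0×337.0 = 78507.6 J, so not all ice melts; final T = 0 °C.
Heat left for melting: 9692.8 − 3356.6 = 6336.2 J
Mass melted = 6336.2 / 337.0 = 18.80 g
Ice remaining = 223.0 − 18.80 = 204.20 g

m_ice remaining = 204 g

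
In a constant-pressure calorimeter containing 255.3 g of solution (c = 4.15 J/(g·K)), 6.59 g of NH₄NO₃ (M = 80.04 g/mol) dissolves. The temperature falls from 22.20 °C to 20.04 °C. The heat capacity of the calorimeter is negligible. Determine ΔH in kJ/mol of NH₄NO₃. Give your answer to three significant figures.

ΔH = 27.8 kJ/mol

|ΔT| = |20.04 − 22.20| = 2.16 °C
|q_surr| = (255.3 × 4.15) × 2.16 = 1059.495 × 2.16 = 2289 J
n(NH₄NO₃) = 6.59 / 80.04 = 0.08233 mol
Temperature fell, so q_rxn = +|q_surr| = 2.289 kJ
ΔH = q_rxn / n = 27.80 kJ/mol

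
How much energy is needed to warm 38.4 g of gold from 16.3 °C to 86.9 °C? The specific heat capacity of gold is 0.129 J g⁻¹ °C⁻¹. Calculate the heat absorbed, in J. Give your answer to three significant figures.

q = m c ΔT = 38.4 × 0.129 × (86.9 − 16.3)
q = 38.4 × 0.129 × 70.6 = 349.7 J

q = 350 J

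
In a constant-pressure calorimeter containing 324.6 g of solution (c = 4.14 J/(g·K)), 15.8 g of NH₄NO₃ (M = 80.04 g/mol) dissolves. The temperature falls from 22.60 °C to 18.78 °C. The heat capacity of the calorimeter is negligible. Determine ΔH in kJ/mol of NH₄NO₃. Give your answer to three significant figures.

|ΔT| = |18.78 − 22.60| = 3.82 °C
|q_surr| = (324.6 × 4.14) × 3.82 = 1343.844 × 3.82 = 5133 J
n(NH₄NO₃) = 15.8 / 80.04 = 0.1974 mol
Temperature fell, so q_rxn = +|q_surr| = 5.133 kJ
ΔH = q_rxn / n = 26.00 kJ/mol

ΔH = 26.0 kJ/mol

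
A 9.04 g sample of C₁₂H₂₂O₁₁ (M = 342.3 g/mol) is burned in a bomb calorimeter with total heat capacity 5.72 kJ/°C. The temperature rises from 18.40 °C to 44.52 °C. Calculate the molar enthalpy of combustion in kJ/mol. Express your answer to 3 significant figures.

ΔT = 44.52 − 18.40 = 26.12 °C
q_cal = C_cal × ΔT = 5.72 × 26.12 = 149.4064 kJ
n = 9.04 / 342.3 = 0.02641 mol
q_rxn = −q_cal = -149.4064 kJ
ΔH = -149.4064 / 0.02641 = -5657 kJ/mol

ΔH = -5660 kJ/mol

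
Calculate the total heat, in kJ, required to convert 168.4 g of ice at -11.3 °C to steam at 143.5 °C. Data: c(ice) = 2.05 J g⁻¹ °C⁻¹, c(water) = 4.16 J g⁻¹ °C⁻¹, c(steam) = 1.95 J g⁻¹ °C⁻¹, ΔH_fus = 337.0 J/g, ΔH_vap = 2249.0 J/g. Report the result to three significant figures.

q = 524 kJ

q1 (heat ice -11.3→0.0 °C): 168.4 × 2.05 × 11.3 = 3901 J
q2 (melt at 0 °C): 168.4 × 337.0 = 56751 J
q3 (heat water 0.0→100.0 °C): 168.4 × 4.16 × 100.0 = 70054 J
q4 (vaporize at 100 °C): 168.4 × 2249.0 = 378732 J
q5 (heat steam 100.0→143.5 °C): 168.4 × 1.95 × 43.5 = 14285 J
Total: 3901 + 56751 + 70054 + 378732 + 14285 = 523723 J = 524 kJ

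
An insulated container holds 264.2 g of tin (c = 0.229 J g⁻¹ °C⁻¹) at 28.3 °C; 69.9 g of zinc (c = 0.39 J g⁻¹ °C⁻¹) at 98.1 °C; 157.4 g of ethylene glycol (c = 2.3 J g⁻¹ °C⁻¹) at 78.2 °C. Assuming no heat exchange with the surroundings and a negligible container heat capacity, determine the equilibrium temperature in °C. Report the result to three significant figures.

Σ mᵢcᵢ(T − Tᵢ) = 0  ⇒  T = Σ mᵢcᵢTᵢ / Σ mᵢcᵢ
Σ mᵢcᵢ = 264.2×0.229 + 69.9×0.39 + 157.4×2.3 = 449.7828
Σ mᵢcᵢTᵢ = 60.5018×28.3 + 27.261×98.1 + 362.02×78.2 = 32696
T = 32696 / 449.7828 = 72.69 °C

T_f = 72.7 °C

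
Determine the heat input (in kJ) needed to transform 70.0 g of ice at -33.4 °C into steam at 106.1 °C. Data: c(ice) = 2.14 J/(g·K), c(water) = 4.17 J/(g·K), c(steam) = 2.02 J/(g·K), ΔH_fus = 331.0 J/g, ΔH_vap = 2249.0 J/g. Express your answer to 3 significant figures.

q1 (heat ice -33.4→0.0 °C): 70.0 × 2.14 × 33.4 = 5003 J
q2 (melt at 0 °C): 70.0 × 331.0 = 23170 J
q3 (heat water 0.0→100.0 °C): 70.0 × 4.17 × 100.0 = 29190 J
q4 (vaporize at 100 °C): 70.0 × 2249.0 = 157430 J
q5 (heat steam 100.0→106.1 °C): 70.0 × 2.02 × 6.1 = 863 J
Total: 5003 + 23170 + 29190 + 157430 + 863 = 215656 J = 216 kJ

q = 216 kJ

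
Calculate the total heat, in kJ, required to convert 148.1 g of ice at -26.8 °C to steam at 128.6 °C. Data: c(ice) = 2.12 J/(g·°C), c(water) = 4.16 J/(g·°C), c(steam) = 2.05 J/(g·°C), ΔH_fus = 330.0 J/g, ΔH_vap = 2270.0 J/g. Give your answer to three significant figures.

q1 (heat ice -26.8→0.0 °C): 148.1 × 2.12 × 26.8 = 8414 J
q2 (melt at 0 °C): 148.1 × 330.0 = 48873 J
q3 (heat water 0.0→100.0 °C): 148.1 × 4.16 × 100.0 = 61610 J
q4 (vaporize at 100 °C): 148.1 × 2270.0 = 336187 J
q5 (heat steam 100.0→128.6 °C): 148.1 × 2.05 × 28.6 = 8683 J
Total: 8414 + 48873 + 61610 + 336187 + 8683 = 463767 J = 464 kJ

q = 464 kJ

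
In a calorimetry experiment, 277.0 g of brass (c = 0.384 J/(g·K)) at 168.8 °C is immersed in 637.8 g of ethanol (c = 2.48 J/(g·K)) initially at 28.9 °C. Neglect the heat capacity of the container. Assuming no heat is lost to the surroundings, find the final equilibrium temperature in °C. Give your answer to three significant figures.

T_f = 37.7 °C

Heat lost by brass = heat gained by ethanol.
(277.0)(0.384)(168.8 − T) = (637.8)(2.48)(T − 28.9)
106.368 (168.8 − T) = 1581.744 (T − 28.9)
17955 − 106.368 T = 1581.744 T − 45712
63667 = 1688.112 T
T = 37.71 °C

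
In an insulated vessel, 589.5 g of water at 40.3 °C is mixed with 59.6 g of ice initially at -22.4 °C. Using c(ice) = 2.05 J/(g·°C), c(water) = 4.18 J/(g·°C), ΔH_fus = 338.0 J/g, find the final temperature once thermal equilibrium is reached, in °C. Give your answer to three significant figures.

Heat to bring ice to 0 °C and melt it: q₁ = 59.6×2.05×22.4 + 59.6×338.0 = 22882 J
Heat the water can supply cooling to 0 °C: 589.5×4.18×40.3 = 99303.6 J > q₁, so all ice melts.
Energy balance: 589.5×4.18×(40.3 − T) = 22882 + 59.6×4.18×(T − 0)
2464.11(40.3 − T) = 22882 + 249.128 T
99303.6 − 22882 = 2713.238 T
T = 76421.6 / 2713.238 = 28.17 °C

T_f = 28.2 °C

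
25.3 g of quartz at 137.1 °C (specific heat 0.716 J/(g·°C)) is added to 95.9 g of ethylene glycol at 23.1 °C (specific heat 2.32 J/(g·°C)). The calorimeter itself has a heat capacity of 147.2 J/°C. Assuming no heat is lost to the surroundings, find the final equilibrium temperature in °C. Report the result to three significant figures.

Heat lost by quartz = heat gained by ethylene glycol + calorimeter.
(25.3)(0.716)(137.1 − T) = [(95.9)(2.32) + 147.2](T − 23.1)
18.1148 (137.1 − T) = 369.688 (T − 23.1)
2483.5 − 18.1148 T = 369.688 T − 8539.8
11023.3 = 387.8028 T
T = 28.43 °C

T_f = 28.4 °C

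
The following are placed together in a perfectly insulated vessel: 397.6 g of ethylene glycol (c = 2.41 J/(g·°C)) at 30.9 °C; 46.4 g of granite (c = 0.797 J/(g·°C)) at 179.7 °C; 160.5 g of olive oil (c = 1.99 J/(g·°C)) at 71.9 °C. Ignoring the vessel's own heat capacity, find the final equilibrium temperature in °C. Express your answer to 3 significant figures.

T_f = 45.0 °C

Σ mᵢcᵢ(T − Tᵢ) = 0  ⇒  T = Σ mᵢcᵢTᵢ / Σ mᵢcᵢ
Σ mᵢcᵢ = 397.6×2.41 + 46.4×0.797 + 160.5×1.99 = 1314.5918
Σ mᵢcᵢTᵢ = 958.216×30.9 + 36.9808×179.7 + 319.395×71.9 = 59219
T = 59219 / 1314.5918 = 45.047 °C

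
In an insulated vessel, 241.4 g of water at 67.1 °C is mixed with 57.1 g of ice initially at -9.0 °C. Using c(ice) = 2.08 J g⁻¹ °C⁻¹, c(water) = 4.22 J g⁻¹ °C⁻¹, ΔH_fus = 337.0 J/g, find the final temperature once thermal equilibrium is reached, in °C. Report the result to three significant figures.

T_f = 38.1 °C

Heat to bring ice to 0 °C and melt it: q₁ = 57.1×2.08×9.0 + 57.1×337.0 = 20312 J
Heat the water can supply cooling to 0 °C: 241.4×4.22×67.1 = 68355.3 J > q₁, so all ice melts.
Energy balance: 241.4×4.22×(67.1 − T) = 20312 + 57.1×4.22×(T − 0)
1018.708(67.1 − T) = 20312 + 240.962 T
68355.3 − 20312 = 1259.670 T
T = 48043.3 / 1259.670 = 38.14 °C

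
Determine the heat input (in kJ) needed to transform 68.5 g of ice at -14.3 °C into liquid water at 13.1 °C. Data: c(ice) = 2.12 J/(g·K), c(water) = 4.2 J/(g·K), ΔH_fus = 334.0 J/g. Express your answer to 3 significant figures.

q = 28.7 kJ

q1 (heat ice -14.3→0.0 °C): 68.5 × 2.12 × 14.3 = 2077 J
q2 (melt at 0 °C): 68.5 × 334.0 = 22879 J
q3 (heat water 0.0→13.1 °C): 68.5 × 4.2 × 13.1 = 3769 J
Total: 2077 + 22879 + 3769 = 28725 J = 28.7 kJ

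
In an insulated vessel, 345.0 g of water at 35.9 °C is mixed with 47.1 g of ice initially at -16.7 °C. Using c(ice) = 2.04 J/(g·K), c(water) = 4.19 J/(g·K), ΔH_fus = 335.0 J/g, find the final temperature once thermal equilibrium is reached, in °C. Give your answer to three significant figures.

T_f = 21.0 °C

Heat to bring ice to 0 °C and melt it: q₁ = 47.1×2.04×16.7 + 47.1×335.0 = 17383 J
Heat the water can supply cooling to 0 °C: 345.0×4.19×35.9 = 51895.2 J > q₁, so all ice melts.
Energy balance: 345.0×4.19×(35.9 − T) = 17383 + 47.1×4.19×(T − 0)
1445.55(35.9 − T) = 17383 + 197.349 T
51895.2 − 17383 = 1642.899 T
T = 34512.2 / 1642.899 = 21.01 °C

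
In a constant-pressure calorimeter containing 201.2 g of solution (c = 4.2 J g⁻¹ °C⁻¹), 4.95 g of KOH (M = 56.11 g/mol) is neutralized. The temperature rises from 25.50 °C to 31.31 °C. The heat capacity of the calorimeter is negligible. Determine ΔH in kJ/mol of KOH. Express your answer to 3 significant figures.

|ΔT| = |31.31 − 25.50| = 5.81 °C
|q_surr| = (201.2 × 4.2) × 5.81 = 845.04 × 5.81 = 4910 J
n(KOH) = 4.95 / 56.11 = 0.08822 mol
Temperature rose, so q_rxn = −|q_surr| = -4.910 kJ
ΔH = q_rxn / n = -55.66 kJ/mol

ΔH = -55.7 kJ/mol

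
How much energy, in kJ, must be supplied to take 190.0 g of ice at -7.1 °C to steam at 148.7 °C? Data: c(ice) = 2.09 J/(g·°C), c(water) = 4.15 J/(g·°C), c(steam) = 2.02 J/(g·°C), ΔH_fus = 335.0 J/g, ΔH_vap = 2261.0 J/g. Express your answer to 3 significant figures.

q1 (heat ice -7.1→0.0 °C): 190.0 × 2.09 × 7.1 = 2819 J
q2 (melt at 0 °C): 190.0 × 335.0 = 63650 J
q3 (heat water 0.0→100.0 °C): 190.0 × 4.15 × 100.0 = 78850 J
q4 (vaporize at 100 °C): 190.0 × 2261.0 = 429590 J
q5 (heat steam 100.0→148.7 °C): 190.0 × 2.02 × 48.7 = 18691 J
Total: 2819 + 63650 + 78850 + 429590 + 18691 = 593600 J = 594 kJ

q = 594 kJ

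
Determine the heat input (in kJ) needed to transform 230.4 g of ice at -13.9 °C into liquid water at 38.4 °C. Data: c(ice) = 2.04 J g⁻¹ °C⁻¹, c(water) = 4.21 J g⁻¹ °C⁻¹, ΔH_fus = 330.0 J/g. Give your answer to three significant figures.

q1 (heat ice -13.9→0.0 °C): 230.4 × 2.04 × 13.9 = 6533 J
q2 (melt at 0 °C): 230.4 × 330.0 = 76032 J
q3 (heat water 0.0→38.4 °C): 230.4 × 4.21 × 38.4 = 37247 J
Total: 6533 + 76032 + 37247 = 119812 J = 120 kJ

q = 120 kJ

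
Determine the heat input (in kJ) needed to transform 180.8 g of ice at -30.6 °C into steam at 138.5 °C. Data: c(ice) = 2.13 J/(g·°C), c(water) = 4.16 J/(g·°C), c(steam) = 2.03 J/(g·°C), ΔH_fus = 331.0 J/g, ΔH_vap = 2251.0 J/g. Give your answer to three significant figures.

q = 568 kJ

q1 (heat ice -30.6→0.0 °C): 180.8 × 2.13 × 30.6 = 11784 J
q2 (melt at 0 °C): 180.8 × 331.0 = 59845 J
q3 (heat water 0.0→100.0 °C): 180.8 × 4.16 × 100.0 = 75213 J
q4 (vaporize at 100 °C): 180.8 × 2251.0 = 406981 J
q5 (heat steam 100.0→138.5 °C): 180.8 × 2.03 × 38.5 = 14130 J
Total: 11784 + 59845 + 75213 + 406981 + 14130 = 567953 J = 568 kJ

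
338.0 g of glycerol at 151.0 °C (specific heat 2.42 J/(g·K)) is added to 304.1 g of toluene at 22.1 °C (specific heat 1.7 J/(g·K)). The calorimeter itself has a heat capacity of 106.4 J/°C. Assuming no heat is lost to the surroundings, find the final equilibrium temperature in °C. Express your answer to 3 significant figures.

T_f = 95.3 °C

Heat lost by glycerol = heat gained by toluene + calorimeter.
(338.0)(2.42)(151.0 − T) = [(304.1)(1.7) + 106.4](T − 22.1)
817.96 (151.0 − T) = 623.37 (T − 22.1)
123512 − 817.96 T = 623.37 T − 13776.5
137288.5 = 1441.33 T
T = 95.25 °C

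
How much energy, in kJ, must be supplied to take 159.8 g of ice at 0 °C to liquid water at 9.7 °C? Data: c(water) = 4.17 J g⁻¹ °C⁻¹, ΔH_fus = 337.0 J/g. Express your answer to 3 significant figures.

q = 60.3 kJ

q1 (melt at 0 °C): 159.8 × 337.0 = 53853 J
q2 (heat water 0.0→9.7 °C): 159.8 × 4.17 × 9.7 = 6464 J
Total: 53853 + 6464 = 60317 J = 60.3 kJ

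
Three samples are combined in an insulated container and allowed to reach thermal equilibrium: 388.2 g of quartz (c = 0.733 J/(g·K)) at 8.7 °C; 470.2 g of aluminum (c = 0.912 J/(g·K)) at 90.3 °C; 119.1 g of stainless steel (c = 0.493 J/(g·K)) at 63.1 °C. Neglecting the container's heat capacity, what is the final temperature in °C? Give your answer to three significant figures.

T_f = 58.2 °C

Σ mᵢcᵢ(T − Tᵢ) = 0  ⇒  T = Σ mᵢcᵢTᵢ / Σ mᵢcᵢ
Σ mᵢcᵢ = 388.2×0.733 + 470.2×0.912 + 119.1×0.493 = 772.0893
Σ mᵢcᵢTᵢ = 284.5506×8.7 + 428.8224×90.3 + 58.7163×63.1 = 44903
T = 44903 / 772.0893 = 58.16 °C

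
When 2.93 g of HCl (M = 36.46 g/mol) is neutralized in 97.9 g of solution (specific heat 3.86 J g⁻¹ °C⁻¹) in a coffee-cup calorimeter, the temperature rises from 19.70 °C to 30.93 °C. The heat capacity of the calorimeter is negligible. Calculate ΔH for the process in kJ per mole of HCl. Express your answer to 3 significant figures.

|ΔT| = |30.93 − 19.70| = 11.23 °C
|q_surr| = (97.9 × 3.86) × 11.23 = 377.894 × 11.23 = 4244 J
n(HCl) = 2.93 / 36.46 = 0.08036 mol
Temperature rose, so q_rxn = −|q_surr| = -4.244 kJ
ΔH = q_rxn / n = -52.81 kJ/mol

ΔH = -52.8 kJ/mol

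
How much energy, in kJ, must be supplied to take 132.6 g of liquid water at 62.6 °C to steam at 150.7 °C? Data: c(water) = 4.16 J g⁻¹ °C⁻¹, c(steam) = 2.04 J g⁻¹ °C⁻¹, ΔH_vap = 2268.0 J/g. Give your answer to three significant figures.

q1 (heat water 62.6→100.0 °C): 132.6 × 4.16 × 37.4 = 20630 J
q2 (vaporize at 100 °C): 132.6 × 2268.0 = 300737 J
q3 (heat steam 100.0→150.7 °C): 132.6 × 2.04 × 50.7 = 13715 J
Total: 20630 + 300737 + 13715 = 335082 J = 335 kJ

q = 335 kJ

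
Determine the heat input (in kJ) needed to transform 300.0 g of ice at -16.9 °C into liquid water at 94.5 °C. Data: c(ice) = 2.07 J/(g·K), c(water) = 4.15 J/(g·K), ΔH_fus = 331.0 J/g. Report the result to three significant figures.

q = 227 kJ

q1 (heat ice -16.9→0.0 °C): 300.0 × 2.07 × 16.9 = 10495 J
q2 (melt at 0 °C): 300.0 × 331.0 = 99300 J
q3 (heat water 0.0→94.5 °C): 300.0 × 4.15 × 94.5 = 117653 J
Total: 10495 + 99300 + 117653 = 227448 J = 227 kJ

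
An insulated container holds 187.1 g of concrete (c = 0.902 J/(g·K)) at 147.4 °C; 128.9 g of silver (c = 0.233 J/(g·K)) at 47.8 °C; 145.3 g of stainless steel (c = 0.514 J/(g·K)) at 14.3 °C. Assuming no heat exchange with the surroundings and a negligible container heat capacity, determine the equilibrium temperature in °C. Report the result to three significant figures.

T_f = 100 °C

Σ mᵢcᵢ(T − Tᵢ) = 0  ⇒  T = Σ mᵢcᵢTᵢ / Σ mᵢcᵢ
Σ mᵢcᵢ = 187.1×0.902 + 128.9×0.233 + 145.3×0.514 = 273.4821
Σ mᵢcᵢTᵢ = 168.7642×147.4 + 30.0337×47.8 + 74.6842×14.3 = 27379
T = 27379 / 273.4821 = 100.1 °C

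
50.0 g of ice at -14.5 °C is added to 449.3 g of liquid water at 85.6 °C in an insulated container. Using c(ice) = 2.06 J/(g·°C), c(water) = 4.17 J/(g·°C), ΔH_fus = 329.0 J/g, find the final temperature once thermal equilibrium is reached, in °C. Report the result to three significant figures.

Heat to bring ice to 0 °C and melt it: q₁ = 50.0×2.06×14.5 + 50.0×329.0 = 17944 J
Heat the water can supply cooling to 0 °C: 449.3×4.17×85.6 = 160379 J > q₁, so all ice melts.
Energy balance: 449.3×4.17×(85.6 − T) = 17944 + 50.0×4.17×(T − 0)
1873.581(85.6 − T) = 17944 + 208.5 T
160379 − 17944 = 2082.081 T
T = 142435 / 2082.081 = 68.41 °C

T_f = 68.4 °C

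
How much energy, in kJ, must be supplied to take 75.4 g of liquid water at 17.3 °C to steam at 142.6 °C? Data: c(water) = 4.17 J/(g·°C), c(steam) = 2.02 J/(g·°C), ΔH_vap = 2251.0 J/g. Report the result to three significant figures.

q1 (heat water 17.3→100.0 °C): 75.4 × 4.17 × 82.7 = 26002 J
q2 (vaporize at 100 °C): 75.4 × 2251.0 = 169725 J
q3 (heat steam 100.0→142.6 °C): 75.4 × 2.02 × 42.6 = 6488 J
Total: 26002 + 169725 + 6488 = 202215 J = 202 kJ

q = 202 kJ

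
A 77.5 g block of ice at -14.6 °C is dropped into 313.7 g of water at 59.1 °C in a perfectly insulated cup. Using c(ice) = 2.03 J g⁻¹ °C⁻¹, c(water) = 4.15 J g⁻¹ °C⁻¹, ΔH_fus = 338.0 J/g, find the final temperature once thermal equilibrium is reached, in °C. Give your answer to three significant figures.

Heat to bring ice to 0 °C and melt it: q₁ = 77.5×2.03×14.6 + 77.5×338.0 = 28492 J
Heat the water can supply cooling to 0 °C: 313.7×4.15×59.1 = 76939.6 J > q₁, so all ice melts.
Energy balance: 313.7×4.15×(59.1 − T) = 28492 + 77.5×4.15×(T − 0)
1301.855(59.1 − T) = 28492 + 321.625 T
76939.6 − 28492 = 1623.480 T
T = 48447.6 / 1623.480 = 29.84 °C

T_f = 29.8 °C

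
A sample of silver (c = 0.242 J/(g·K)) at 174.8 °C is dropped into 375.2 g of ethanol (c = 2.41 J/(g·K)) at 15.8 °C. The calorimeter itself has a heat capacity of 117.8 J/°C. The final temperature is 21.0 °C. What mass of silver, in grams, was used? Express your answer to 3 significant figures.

q_gained = (375.2 × 2.41 + 117.8) × (21.0 − 15.8) = 5315 J
q_lost = m × 0.242 × (174.8 − 21.0) = 37.2196 m
m = 5315 / 37.2196 = 143 g

m = 143 g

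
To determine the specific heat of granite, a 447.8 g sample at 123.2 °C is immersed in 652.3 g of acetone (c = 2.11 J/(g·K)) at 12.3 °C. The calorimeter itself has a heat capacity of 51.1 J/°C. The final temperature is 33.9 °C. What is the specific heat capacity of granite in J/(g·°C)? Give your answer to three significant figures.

c = 0.771 J/(g·°C)

q_gained = (652.3 × 2.11 + 51.1) × (33.9 − 12.3) = 30830 J
q_lost = 447.8 × c × (123.2 − 33.9) = 39988.54 c
Set equal: c = 30830 / 39988.54 = 0.771 J/(g·°C)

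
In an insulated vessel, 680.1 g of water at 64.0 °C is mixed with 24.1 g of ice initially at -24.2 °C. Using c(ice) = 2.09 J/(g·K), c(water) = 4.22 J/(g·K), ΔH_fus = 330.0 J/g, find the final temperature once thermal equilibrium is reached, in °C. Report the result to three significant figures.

Heat to bring ice to 0 °C and melt it: q₁ = 24.1×2.09×24.2 + 24.1×330.0 = 9171.9 J
Heat the water can supply cooling to 0 °C: 680.1×4.22×64.0 = 183681 J > q₁, so all ice melts.
Energy balance: 680.1×4.22×(64.0 − T) = 9171.9 + 24.1×4.22×(T − 0)
2870.022(64.0 − T) = 9171.9 + 101.702 T
183681 − 9171.9 = 2971.724 T
T = 174509.1 / 2971.724 = 58.72 °C

T_f = 58.7 °C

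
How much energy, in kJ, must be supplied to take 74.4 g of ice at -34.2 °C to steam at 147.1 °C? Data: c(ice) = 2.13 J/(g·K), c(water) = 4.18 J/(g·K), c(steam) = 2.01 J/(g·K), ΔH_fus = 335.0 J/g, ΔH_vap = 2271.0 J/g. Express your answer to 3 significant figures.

q1 (heat ice -34.2→0.0 °C): 74.4 × 2.13 × 34.2 = 5420 J
q2 (melt at 0 °C): 74.4 × 335.0 = 24924 J
q3 (heat water 0.0→100.0 °C): 74.4 × 4.18 × 100.0 = 31099 J
q4 (vaporize at 100 °C): 74.4 × 2271.0 = 168962 J
q5 (heat steam 100.0→147.1 °C): 74.4 × 2.01 × 47.1 = 7044 J
Total: 5420 + 24924 + 31099 + 168962 + 7044 = 237449 J = 237 kJ

q = 237 kJ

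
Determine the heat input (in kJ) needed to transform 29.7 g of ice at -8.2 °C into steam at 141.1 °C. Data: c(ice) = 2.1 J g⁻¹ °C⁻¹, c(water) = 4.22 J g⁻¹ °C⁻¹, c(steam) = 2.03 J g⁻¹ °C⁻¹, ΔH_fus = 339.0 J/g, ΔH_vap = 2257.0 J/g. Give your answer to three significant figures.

q = 92.6 kJ

q1 (heat ice -8.2→0.0 °C): 29.7 × 2.1 × 8.2 = 511 J
q2 (melt at 0 °C): 29.7 × 339.0 = 10068 J
q3 (heat water 0.0→100.0 °C): 29.7 × 4.22 × 100.0 = 12533 J
q4 (vaporize at 100 °C): 29.7 × 2257.0 = 67033 J
q5 (heat steam 100.0→141.1 °C): 29.7 × 2.03 × 41.1 = 2478 J
Total: 511 + 10068 + 12533 + 67033 + 2478 = 92623 J = 92.6 kJ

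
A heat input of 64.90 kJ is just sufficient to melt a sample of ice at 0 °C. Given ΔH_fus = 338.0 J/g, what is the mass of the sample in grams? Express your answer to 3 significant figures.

m = q / ΔH_fus = 64900 J / 338.0 J/g = 192 g

m = 192 g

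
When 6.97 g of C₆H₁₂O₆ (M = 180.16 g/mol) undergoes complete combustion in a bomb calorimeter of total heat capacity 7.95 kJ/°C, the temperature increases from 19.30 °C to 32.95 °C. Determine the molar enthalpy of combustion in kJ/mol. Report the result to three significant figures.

ΔH = -2800 kJ/mol

ΔT = 32.95 − 19.30 = 13.65 °C
q_cal = C_cal × ΔT = 7.95 × 13.65 = 108.5175 kJ
n = 6.97 / 180.16 = 0.03869 mol
q_rxn = −q_cal = -108.5175 kJ
ΔH = -108.5175 / 0.03869 = -2804.8 kJ/mol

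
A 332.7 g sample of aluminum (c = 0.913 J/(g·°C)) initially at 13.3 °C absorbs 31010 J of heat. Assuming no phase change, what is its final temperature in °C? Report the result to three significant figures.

ΔT = q / (m c) = 31010 / (332.7 × 0.913) = 102.1 °C
T_f = 13.3 + 102.1 = 115.4 °C

T_f = 115 °C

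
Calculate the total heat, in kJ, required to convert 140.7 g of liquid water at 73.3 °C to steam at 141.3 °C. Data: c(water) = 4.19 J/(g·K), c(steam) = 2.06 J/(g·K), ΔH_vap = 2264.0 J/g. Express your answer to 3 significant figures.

q1 (heat water 73.3→100.0 °C): 140.7 × 4.19 × 26.7 = 15741 J
q2 (vaporize at 100 °C): 140.7 × 2264.0 = 318545 J
q3 (heat steam 100.0→141.3 °C): 140.7 × 2.06 × 41.3 = 11970 J
Total: 15741 + 318545 + 11970 = 346256 J = 346 kJ

q = 346 kJ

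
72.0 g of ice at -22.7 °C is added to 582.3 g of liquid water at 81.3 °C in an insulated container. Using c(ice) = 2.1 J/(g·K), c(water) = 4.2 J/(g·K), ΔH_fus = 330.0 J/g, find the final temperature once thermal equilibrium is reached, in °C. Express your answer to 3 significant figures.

Heat to bring ice to 0 °C and melt it: q₁ = 72.0×2.1×22.7 + 72.0×330.0 = 27192 J
Heat the water can supply cooling to 0 °C: 582.3×4.2×81.3 = 198832 J > q₁, so all ice melts.
Energy balance: 582.3×4.2×(81.3 − T) = 27192 + 72.0×4.2×(T − 0)
2445.66(81.3 − T) = 27192 + 302.4 T
198832 − 27192 = 2748.06 T
T = 171640 / 2748.06 = 62.46 °C

T_f = 62.5 °C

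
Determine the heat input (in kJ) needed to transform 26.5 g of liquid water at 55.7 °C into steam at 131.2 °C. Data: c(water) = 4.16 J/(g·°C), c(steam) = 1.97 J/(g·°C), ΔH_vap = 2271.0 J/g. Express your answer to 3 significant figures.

q = 66.7 kJ

q1 (heat water 55.7→100.0 °C): 26.5 × 4.16 × 44.3 = 4884 J
q2 (vaporize at 100 °C): 26.5 × 2271.0 = 60182 J
q3 (heat steam 100.0→131.2 °C): 26.5 × 1.97 × 31.2 = 1629 J
Total: 4884 + 60182 + 1629 = 66695 J = 66.7 kJ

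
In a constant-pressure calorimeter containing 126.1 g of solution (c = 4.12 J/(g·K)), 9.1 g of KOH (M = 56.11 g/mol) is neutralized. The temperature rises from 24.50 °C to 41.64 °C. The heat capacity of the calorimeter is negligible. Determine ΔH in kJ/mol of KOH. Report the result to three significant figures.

ΔH = -54.9 kJ/mol

|ΔT| = |41.64 − 24.50| = 17.14 °C
|q_surr| = (126.1 × 4.12) × 17.14 = 519.532 × 17.14 = 8905 J
n(KOH) = 9.1 / 56.11 = 0.1622 mol
Temperature rose, so q_rxn = −|q_surr| = -8.905 kJ
ΔH = q_rxn / n = -54.90 kJ/mol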